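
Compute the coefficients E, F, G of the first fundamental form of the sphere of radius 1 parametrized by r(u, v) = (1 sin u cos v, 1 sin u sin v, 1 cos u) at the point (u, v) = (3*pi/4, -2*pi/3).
E = 1;  F = 0;  G = 1/2

Partials: r_u = (cos(u)*cos(v), sin(v)*cos(u), -sin(u)), r_v = (-sin(u)*sin(v), sin(u)*cos(v), 0). As functions of (u, v):
  E = r_u · r_u = 1,
  F = r_u · r_v = 0,
  G = r_v · r_v = sin(u)^2.
Evaluating at (u, v) = (3*pi/4, -2*pi/3): E = 1, F = 0, G = 1/2.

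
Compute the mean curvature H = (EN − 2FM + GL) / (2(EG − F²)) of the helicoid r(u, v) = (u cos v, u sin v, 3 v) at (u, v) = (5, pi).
H = 0

With E = 1, F = 0, G = u^2 + 9, L = 0, M = -3/sqrt(u^2 + 9), N = 0, assemble
  H = (EN − 2FM + GL) / (2(EG − F²)) = 0.
At (u, v) = (5, pi): H = 0.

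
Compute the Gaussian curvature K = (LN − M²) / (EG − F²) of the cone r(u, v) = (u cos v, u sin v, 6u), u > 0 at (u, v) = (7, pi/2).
K = 0

Coefficients of the first fundamental form: E = 37, F = 0, G = u^2.
Coefficients of the second fundamental form: L = 0, M = 0, N = 6*sqrt(37)*u^2/(37*Abs(u)).
Assemble K = (LN − M²)/(EG − F²) = 0. At (u, v) = (7, pi/2): K = 0.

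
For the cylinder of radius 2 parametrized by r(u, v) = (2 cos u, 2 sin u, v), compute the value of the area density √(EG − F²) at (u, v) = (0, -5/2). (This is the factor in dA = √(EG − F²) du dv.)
√(EG − F²)|_{(0, -5/2)} = 2

E = 4, F = 0, G = 1, so EG − F² = 4. Taking the positive square root: √(EG − F²) = 2. At (u, v) = (0, -5/2): 2.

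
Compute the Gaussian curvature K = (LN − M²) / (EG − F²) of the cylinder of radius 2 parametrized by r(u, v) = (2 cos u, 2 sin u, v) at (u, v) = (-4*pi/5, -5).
K = 0

Coefficients of the first fundamental form: E = 4, F = 0, G = 1.
Coefficients of the second fundamental form: L = -2, M = 0, N = 0.
Assemble K = (LN − M²)/(EG − F²) = 0. At (u, v) = (-4*pi/5, -5): K = 0.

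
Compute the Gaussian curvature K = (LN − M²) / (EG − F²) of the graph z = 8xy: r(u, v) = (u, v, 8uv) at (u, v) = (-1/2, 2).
K = -64/74529

Coefficients of the first fundamental form: E = 64*v^2 + 1, F = 64*u*v, G = 64*u^2 + 1.
Coefficients of the second fundamental form: L = 0, M = 8/sqrt(64*u^2 + 64*v^2 + 1), N = 0.
Assemble K = (LN − M²)/(EG − F²) = -64/(4096*u^4 + 8192*u^2*v^2 + 128*u^2 + 4096*v^4 + 128*v^2 + 1). At (u, v) = (-1/2, 2): K = -64/74529.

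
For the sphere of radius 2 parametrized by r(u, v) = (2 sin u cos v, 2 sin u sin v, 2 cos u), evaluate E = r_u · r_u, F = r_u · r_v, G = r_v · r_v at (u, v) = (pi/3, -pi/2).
E = 4;  F = 0;  G = 3

Partials: r_u = (2*cos(u)*cos(v), 2*sin(v)*cos(u), -2*sin(u)), r_v = (-2*sin(u)*sin(v), 2*sin(u)*cos(v), 0). As functions of (u, v):
  E = r_u · r_u = 4,
  F = r_u · r_v = 0,
  G = r_v · r_v = 4*sin(u)^2.
Evaluating at (u, v) = (pi/3, -pi/2): E = 4, F = 0, G = 3.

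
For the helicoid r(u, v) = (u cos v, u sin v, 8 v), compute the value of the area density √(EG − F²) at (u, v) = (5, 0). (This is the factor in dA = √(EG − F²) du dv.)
√(EG − F²)|_{(5, 0)} = sqrt(89)

E = 1, F = 0, G = u^2 + 64, so EG − F² = u^2 + 64. Taking the positive square root: √(EG − F²) = sqrt(u^2 + 64). At (u, v) = (5, 0): sqrt(89).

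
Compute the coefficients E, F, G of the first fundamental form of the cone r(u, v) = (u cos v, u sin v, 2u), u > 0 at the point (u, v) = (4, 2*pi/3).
E = 5;  F = 0;  G = 16

Partials: r_u = (cos(v), sin(v), 2), r_v = (-u*sin(v), u*cos(v), 0). As functions of (u, v):
  E = r_u · r_u = 5,
  F = r_u · r_v = 0,
  G = r_v · r_v = u^2.
Evaluating at (u, v) = (4, 2*pi/3): E = 5, F = 0, G = 16.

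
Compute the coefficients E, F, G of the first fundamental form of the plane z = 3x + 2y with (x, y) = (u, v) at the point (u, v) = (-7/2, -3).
E = 10;  F = 6;  G = 5

Partials: r_u = (1, 0, 3), r_v = (0, 1, 2). As functions of (u, v):
  E = r_u · r_u = 10,
  F = r_u · r_v = 6,
  G = r_v · r_v = 5.
Evaluating at (u, v) = (-7/2, -3): E = 10, F = 6, G = 5.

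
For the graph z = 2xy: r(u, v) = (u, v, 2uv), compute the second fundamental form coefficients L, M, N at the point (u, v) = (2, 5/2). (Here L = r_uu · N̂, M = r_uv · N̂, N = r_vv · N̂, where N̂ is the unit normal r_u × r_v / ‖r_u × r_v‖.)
L = 0;  M = sqrt(42)/21;  N = 0

Compute the unit normal N̂(u, v) = (-2*v/sqrt(4*u^2 + 4*v^2 + 1), -2*u/sqrt(4*u^2 + 4*v^2 + 1), 1/sqrt(4*u^2 + 4*v^2 + 1)), and the second partials r_uu, r_uv, r_vv. Take dot products:
  L(u, v) = r_uu · N̂ = 0,
  M(u, v) = r_uv · N̂ = 2/sqrt(4*u^2 + 4*v^2 + 1),
  N(u, v) = r_vv · N̂ = 0.
Evaluating at (u, v) = (2, 5/2):
  L = 0, M = sqrt(42)/21, N = 0.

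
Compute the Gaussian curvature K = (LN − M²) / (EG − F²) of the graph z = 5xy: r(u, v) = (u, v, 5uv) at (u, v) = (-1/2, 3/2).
K = -100/16129

Coefficients of the first fundamental form: E = 25*v^2 + 1, F = 25*u*v, G = 25*u^2 + 1.
Coefficients of the second fundamental form: L = 0, M = 5/sqrt(25*u^2 + 25*v^2 + 1), N = 0.
Assemble K = (LN − M²)/(EG − F²) = -25/(625*u^4 + 1250*u^2*v^2 + 50*u^2 + 625*v^4 + 50*v^2 + 1). At (u, v) = (-1/2, 3/2): K = -100/16129.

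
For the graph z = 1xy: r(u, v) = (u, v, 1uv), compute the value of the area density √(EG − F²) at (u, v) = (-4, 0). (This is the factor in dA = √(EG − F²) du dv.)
√(EG − F²)|_{(-4, 0)} = sqrt(17)

E = v^2 + 1, F = u*v, G = u^2 + 1, so EG − F² = u^2 + v^2 + 1. Taking the positive square root: √(EG − F²) = sqrt(u^2 + v^2 + 1). At (u, v) = (-4, 0): sqrt(17).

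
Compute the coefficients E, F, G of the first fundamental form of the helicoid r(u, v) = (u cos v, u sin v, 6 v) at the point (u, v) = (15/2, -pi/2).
E = 1;  F = 0;  G = 369/4

Partials: r_u = (cos(v), sin(v), 0), r_v = (-u*sin(v), u*cos(v), 6). As functions of (u, v):
  E = r_u · r_u = 1,
  F = r_u · r_v = 0,
  G = r_v · r_v = u^2 + 36.
Evaluating at (u, v) = (15/2, -pi/2): E = 1, F = 0, G = 369/4.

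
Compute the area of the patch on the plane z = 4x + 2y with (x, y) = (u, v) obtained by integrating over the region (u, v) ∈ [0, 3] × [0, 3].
Area = 9*sqrt(21)

Area = ∫∫ √(EG − F²) du dv with √(EG − F²) = sqrt(21). Integrating over [0, 3] × [0, 3] gives 9*sqrt(21).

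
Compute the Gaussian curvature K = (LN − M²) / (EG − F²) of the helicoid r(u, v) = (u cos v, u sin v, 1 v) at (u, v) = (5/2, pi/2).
K = -16/841

Coefficients of the first fundamental form: E = 1, F = 0, G = u^2 + 1.
Coefficients of the second fundamental form: L = 0, M = -1/sqrt(u^2 + 1), N = 0.
Assemble K = (LN − M²)/(EG − F²) = -1/(u^2 + 1)^2. At (u, v) = (5/2, pi/2): K = -16/841.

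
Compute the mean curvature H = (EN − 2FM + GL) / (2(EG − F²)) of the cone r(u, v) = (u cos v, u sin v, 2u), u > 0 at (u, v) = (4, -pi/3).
H = sqrt(5)/20

With E = 5, F = 0, G = u^2, L = 0, M = 0, N = 2*sqrt(5)*u^2/(5*Abs(u)), assemble
  H = (EN − 2FM + GL) / (2(EG − F²)) = sqrt(5)/(5*Abs(u)).
At (u, v) = (4, -pi/3): H = sqrt(5)/20.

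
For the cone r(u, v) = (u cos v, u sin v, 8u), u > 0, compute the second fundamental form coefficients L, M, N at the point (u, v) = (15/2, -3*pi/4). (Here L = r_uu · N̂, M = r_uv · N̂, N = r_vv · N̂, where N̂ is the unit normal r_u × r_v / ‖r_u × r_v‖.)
L = 0;  M = 0;  N = 12*sqrt(65)/13

Compute the unit normal N̂(u, v) = (-8*sqrt(65)*u*cos(v)/(65*Abs(u)), -8*sqrt(65)*u*sin(v)/(65*Abs(u)), sqrt(65)*u/(65*Abs(u))), and the second partials r_uu, r_uv, r_vv. Take dot products:
  L(u, v) = r_uu · N̂ = 0,
  M(u, v) = r_uv · N̂ = 0,
  N(u, v) = r_vv · N̂ = 8*sqrt(65)*u^2/(65*Abs(u)).
Evaluating at (u, v) = (15/2, -3*pi/4):
  L = 0, M = 0, N = 12*sqrt(65)/13.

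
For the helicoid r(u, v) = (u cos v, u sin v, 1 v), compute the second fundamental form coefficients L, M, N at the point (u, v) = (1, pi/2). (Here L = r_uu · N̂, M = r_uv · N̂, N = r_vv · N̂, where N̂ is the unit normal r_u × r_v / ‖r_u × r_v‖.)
L = 0;  M = -sqrt(2)/2;  N = 0

Compute the unit normal N̂(u, v) = (sin(v)/sqrt(u^2 + 1), -cos(v)/sqrt(u^2 + 1), u/sqrt(u^2 + 1)), and the second partials r_uu, r_uv, r_vv. Take dot products:
  L(u, v) = r_uu · N̂ = 0,
  M(u, v) = r_uv · N̂ = -1/sqrt(u^2 + 1),
  N(u, v) = r_vv · N̂ = 0.
Evaluating at (u, v) = (1, pi/2):
  L = 0, M = -sqrt(2)/2, N = 0.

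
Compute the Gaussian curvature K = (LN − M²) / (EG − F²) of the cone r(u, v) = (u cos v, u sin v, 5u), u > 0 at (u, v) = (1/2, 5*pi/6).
K = 0

Coefficients of the first fundamental form: E = 26, F = 0, G = u^2.
Coefficients of the second fundamental form: L = 0, M = 0, N = 5*sqrt(26)*u^2/(26*Abs(u)).
Assemble K = (LN − M²)/(EG − F²) = 0. At (u, v) = (1/2, 5*pi/6): K = 0.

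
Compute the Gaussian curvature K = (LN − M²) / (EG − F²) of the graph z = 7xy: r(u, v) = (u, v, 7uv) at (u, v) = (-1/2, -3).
K = -784/3301489

Coefficients of the first fundamental form: E = 49*v^2 + 1, F = 49*u*v, G = 49*u^2 + 1.
Coefficients of the second fundamental form: L = 0, M = 7/sqrt(49*u^2 + 49*v^2 + 1), N = 0.
Assemble K = (LN − M²)/(EG − F²) = -49/(2401*u^4 + 4802*u^2*v^2 + 98*u^2 + 2401*v^4 + 98*v^2 + 1). At (u, v) = (-1/2, -3): K = -784/3301489.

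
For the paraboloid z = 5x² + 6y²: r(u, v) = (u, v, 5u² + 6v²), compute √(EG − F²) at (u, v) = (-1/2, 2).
√(EG − F²)|_{(-1/2, 2)} = sqrt(602)

E = 100*u^2 + 1, F = 120*u*v, G = 144*v^2 + 1; EG − F² = 100*u^2 + 144*v^2 + 1; √(EG − F²) = sqrt(100*u^2 + 144*v^2 + 1). At the given point: sqrt(602).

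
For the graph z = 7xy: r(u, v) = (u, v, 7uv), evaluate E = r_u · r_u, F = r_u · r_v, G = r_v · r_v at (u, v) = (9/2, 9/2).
E = 3973/4;  F = 3969/4;  G = 3973/4

Partials: r_u = (1, 0, 7*v), r_v = (0, 1, 7*u). As functions of (u, v):
  E = r_u · r_u = 49*v^2 + 1,
  F = r_u · r_v = 49*u*v,
  G = r_v · r_v = 49*u^2 + 1.
Evaluating at (u, v) = (9/2, 9/2): E = 3973/4, F = 3969/4, G = 3973/4.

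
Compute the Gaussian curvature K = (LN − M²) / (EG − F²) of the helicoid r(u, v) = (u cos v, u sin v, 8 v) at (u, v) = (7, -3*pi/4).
K = -64/12769

Coefficients of the first fundamental form: E = 1, F = 0, G = u^2 + 64.
Coefficients of the second fundamental form: L = 0, M = -8/sqrt(u^2 + 64), N = 0.
Assemble K = (LN − M²)/(EG − F²) = -64/(u^2 + 64)^2. At (u, v) = (7, -3*pi/4): K = -64/12769.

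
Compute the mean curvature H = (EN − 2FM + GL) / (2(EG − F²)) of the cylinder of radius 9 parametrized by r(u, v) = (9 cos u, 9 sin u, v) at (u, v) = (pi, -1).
H = -1/18

With E = 81, F = 0, G = 1, L = -9, M = 0, N = 0, assemble
  H = (EN − 2FM + GL) / (2(EG − F²)) = -1/18.
At (u, v) = (pi, -1): H = -1/18.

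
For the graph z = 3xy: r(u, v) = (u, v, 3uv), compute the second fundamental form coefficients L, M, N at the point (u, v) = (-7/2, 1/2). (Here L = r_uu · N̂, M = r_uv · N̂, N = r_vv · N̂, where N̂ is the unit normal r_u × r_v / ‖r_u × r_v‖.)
L = 0;  M = 3*sqrt(454)/227;  N = 0

Compute the unit normal N̂(u, v) = (-3*v/sqrt(9*u^2 + 9*v^2 + 1), -3*u/sqrt(9*u^2 + 9*v^2 + 1), 1/sqrt(9*u^2 + 9*v^2 + 1)), and the second partials r_uu, r_uv, r_vv. Take dot products:
  L(u, v) = r_uu · N̂ = 0,
  M(u, v) = r_uv · N̂ = 3/sqrt(9*u^2 + 9*v^2 + 1),
  N(u, v) = r_vv · N̂ = 0.
Evaluating at (u, v) = (-7/2, 1/2):
  L = 0, M = 3*sqrt(454)/227, N = 0.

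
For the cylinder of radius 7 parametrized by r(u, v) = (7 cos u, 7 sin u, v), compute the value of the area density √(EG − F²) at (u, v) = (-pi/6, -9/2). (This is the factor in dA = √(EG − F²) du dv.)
√(EG − F²)|_{(-pi/6, -9/2)} = 7

E = 49, F = 0, G = 1, so EG − F² = 49. Taking the positive square root: √(EG − F²) = 7. At (u, v) = (-pi/6, -9/2): 7.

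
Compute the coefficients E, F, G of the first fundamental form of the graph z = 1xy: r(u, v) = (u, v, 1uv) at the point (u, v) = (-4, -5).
E = 26;  F = 20;  G = 17

Partials: r_u = (1, 0, v), r_v = (0, 1, u). As functions of (u, v):
  E = r_u · r_u = v^2 + 1,
  F = r_u · r_v = u*v,
  G = r_v · r_v = u^2 + 1.
Evaluating at (u, v) = (-4, -5): E = 26, F = 20, G = 17.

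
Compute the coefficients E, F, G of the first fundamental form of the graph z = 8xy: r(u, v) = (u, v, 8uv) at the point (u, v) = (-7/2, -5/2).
E = 401;  F = 560;  G = 785

Partials: r_u = (1, 0, 8*v), r_v = (0, 1, 8*u). As functions of (u, v):
  E = r_u · r_u = 64*v^2 + 1,
  F = r_u · r_v = 64*u*v,
  G = r_v · r_v = 64*u^2 + 1.
Evaluating at (u, v) = (-7/2, -5/2): E = 401, F = 560, G = 785.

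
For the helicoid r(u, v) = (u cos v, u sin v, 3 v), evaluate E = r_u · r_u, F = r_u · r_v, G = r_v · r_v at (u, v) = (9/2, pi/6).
E = 1;  F = 0;  G = 117/4

Partials: r_u = (cos(v), sin(v), 0), r_v = (-u*sin(v), u*cos(v), 3). As functions of (u, v):
  E = r_u · r_u = 1,
  F = r_u · r_v = 0,
  G = r_v · r_v = u^2 + 9.
Evaluating at (u, v) = (9/2, pi/6): E = 1, F = 0, G = 117/4.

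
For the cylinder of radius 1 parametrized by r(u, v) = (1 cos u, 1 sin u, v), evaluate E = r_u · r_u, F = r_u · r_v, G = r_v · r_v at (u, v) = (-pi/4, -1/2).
E = 1;  F = 0;  G = 1

Partials: r_u = (-sin(u), cos(u), 0), r_v = (0, 0, 1). As functions of (u, v):
  E = r_u · r_u = 1,
  F = r_u · r_v = 0,
  G = r_v · r_v = 1.
Evaluating at (u, v) = (-pi/4, -1/2): E = 1, F = 0, G = 1.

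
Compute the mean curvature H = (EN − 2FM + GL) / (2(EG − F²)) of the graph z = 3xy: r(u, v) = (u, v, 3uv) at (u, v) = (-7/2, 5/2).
H = 189*sqrt(670)/44890

With E = 9*v^2 + 1, F = 9*u*v, G = 9*u^2 + 1, L = 0, M = 3/sqrt(9*u^2 + 9*v^2 + 1), N = 0, assemble
  H = (EN − 2FM + GL) / (2(EG − F²)) = -27*u*v/(9*u^2 + 9*v^2 + 1)^(3/2).
At (u, v) = (-7/2, 5/2): H = 189*sqrt(670)/44890.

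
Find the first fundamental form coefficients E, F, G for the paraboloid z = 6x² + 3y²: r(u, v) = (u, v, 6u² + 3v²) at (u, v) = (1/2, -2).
E = 37;  F = -72;  G = 145

Partials: r_u = (1, 0, 12*u), r_v = (0, 1, 6*v). As functions of (u, v):
  E = r_u · r_u = 144*u^2 + 1,
  F = r_u · r_v = 72*u*v,
  G = r_v · r_v = 36*v^2 + 1.
Evaluating at (u, v) = (1/2, -2): E = 37, F = -72, G = 145.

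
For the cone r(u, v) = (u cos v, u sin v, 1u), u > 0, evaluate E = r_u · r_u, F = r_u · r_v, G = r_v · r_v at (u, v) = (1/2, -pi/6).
E = 2;  F = 0;  G = 1/4

Partials: r_u = (cos(v), sin(v), 1), r_v = (-u*sin(v), u*cos(v), 0). As functions of (u, v):
  E = r_u · r_u = 2,
  F = r_u · r_v = 0,
  G = r_v · r_v = u^2.
Evaluating at (u, v) = (1/2, -pi/6): E = 2, F = 0, G = 1/4.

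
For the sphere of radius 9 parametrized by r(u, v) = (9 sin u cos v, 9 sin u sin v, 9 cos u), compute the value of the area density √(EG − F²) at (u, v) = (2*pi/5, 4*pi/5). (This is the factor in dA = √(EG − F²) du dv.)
√(EG − F²)|_{(2*pi/5, 4*pi/5)} = 81*sqrt(2*sqrt(5) + 10)/4

E = 81, F = 0, G = 81*sin(u)^2, so EG − F² = 6561*sin(u)^2. Taking the positive square root: √(EG − F²) = 81*Abs(sin(u)). At (u, v) = (2*pi/5, 4*pi/5): 81*sqrt(2*sqrt(5) + 10)/4.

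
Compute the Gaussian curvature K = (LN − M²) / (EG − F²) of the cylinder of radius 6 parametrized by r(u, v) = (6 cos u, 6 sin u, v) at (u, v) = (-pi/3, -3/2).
K = 0

Coefficients of the first fundamental form: E = 36, F = 0, G = 1.
Coefficients of the second fundamental form: L = -6, M = 0, N = 0.
Assemble K = (LN − M²)/(EG − F²) = 0. At (u, v) = (-pi/3, -3/2): K = 0.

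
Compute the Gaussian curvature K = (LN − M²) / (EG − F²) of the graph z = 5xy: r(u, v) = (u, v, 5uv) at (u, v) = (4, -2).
K = -25/251001

Coefficients of the first fundamental form: E = 25*v^2 + 1, F = 25*u*v, G = 25*u^2 + 1.
Coefficients of the second fundamental form: L = 0, M = 5/sqrt(25*u^2 + 25*v^2 + 1), N = 0.
Assemble K = (LN − M²)/(EG − F²) = -25/(625*u^4 + 1250*u^2*v^2 + 50*u^2 + 625*v^4 + 50*v^2 + 1). At (u, v) = (4, -2): K = -25/251001.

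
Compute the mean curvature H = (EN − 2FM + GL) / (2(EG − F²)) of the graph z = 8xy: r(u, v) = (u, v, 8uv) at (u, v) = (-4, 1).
H = 2048/35937

With E = 64*v^2 + 1, F = 64*u*v, G = 64*u^2 + 1, L = 0, M = 8/sqrt(64*u^2 + 64*v^2 + 1), N = 0, assemble
  H = (EN − 2FM + GL) / (2(EG − F²)) = -512*u*v/(64*u^2 + 64*v^2 + 1)^(3/2).
At (u, v) = (-4, 1): H = 2048/35937.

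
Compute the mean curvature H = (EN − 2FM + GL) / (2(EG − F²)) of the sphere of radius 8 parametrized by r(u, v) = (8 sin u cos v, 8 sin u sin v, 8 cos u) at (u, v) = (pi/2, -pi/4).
H = -1/8

With E = 64, F = 0, G = 64*sin(u)^2, L = -8*sin(u)/Abs(sin(u)), M = 0, N = -8*sin(u)^3/Abs(sin(u)), assemble
  H = (EN − 2FM + GL) / (2(EG − F²)) = -sin(u)/(8*Abs(sin(u))).
At (u, v) = (pi/2, -pi/4): H = -1/8.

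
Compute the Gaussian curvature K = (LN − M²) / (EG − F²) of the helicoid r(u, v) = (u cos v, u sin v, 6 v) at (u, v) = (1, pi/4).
K = -36/1369

Coefficients of the first fundamental form: E = 1, F = 0, G = u^2 + 36.
Coefficients of the second fundamental form: L = 0, M = -6/sqrt(u^2 + 36), N = 0.
Assemble K = (LN − M²)/(EG − F²) = -36/(u^2 + 36)^2. At (u, v) = (1, pi/4): K = -36/1369.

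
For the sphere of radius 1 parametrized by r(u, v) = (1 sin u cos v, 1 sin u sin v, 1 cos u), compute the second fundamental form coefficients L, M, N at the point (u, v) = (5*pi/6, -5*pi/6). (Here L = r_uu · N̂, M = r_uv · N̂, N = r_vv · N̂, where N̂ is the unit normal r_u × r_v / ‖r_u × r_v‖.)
L = -1;  M = 0;  N = -1/4

Compute the unit normal N̂(u, v) = (sin(u)^2*cos(v)/Abs(sin(u)), sin(u)^2*sin(v)/Abs(sin(u)), sin(2*u)/(2*Abs(sin(u)))), and the second partials r_uu, r_uv, r_vv. Take dot products:
  L(u, v) = r_uu · N̂ = -sin(u)/Abs(sin(u)),
  M(u, v) = r_uv · N̂ = 0,
  N(u, v) = r_vv · N̂ = -sin(u)^3/Abs(sin(u)).
Evaluating at (u, v) = (5*pi/6, -5*pi/6):
  L = -1, M = 0, N = -1/4.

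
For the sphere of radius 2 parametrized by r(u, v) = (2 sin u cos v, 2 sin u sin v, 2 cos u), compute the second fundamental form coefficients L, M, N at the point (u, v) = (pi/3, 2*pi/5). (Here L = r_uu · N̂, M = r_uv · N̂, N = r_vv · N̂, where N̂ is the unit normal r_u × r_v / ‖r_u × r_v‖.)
L = -2;  M = 0;  N = -3/2

Compute the unit normal N̂(u, v) = (sin(u)^2*cos(v)/Abs(sin(u)), sin(u)^2*sin(v)/Abs(sin(u)), sin(2*u)/(2*Abs(sin(u)))), and the second partials r_uu, r_uv, r_vv. Take dot products:
  L(u, v) = r_uu · N̂ = -2*sin(u)/Abs(sin(u)),
  M(u, v) = r_uv · N̂ = 0,
  N(u, v) = r_vv · N̂ = -2*sin(u)^3/Abs(sin(u)).
Evaluating at (u, v) = (pi/3, 2*pi/5):
  L = -2, M = 0, N = -3/2.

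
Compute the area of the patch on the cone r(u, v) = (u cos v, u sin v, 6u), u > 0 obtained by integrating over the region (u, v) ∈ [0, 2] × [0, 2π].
Area = 4*sqrt(37)*pi

Area = ∫∫ √(EG − F²) du dv with √(EG − F²) = sqrt(37)*Abs(u). Integrating over [0, 2] × [0, 2π] gives 4*sqrt(37)*pi.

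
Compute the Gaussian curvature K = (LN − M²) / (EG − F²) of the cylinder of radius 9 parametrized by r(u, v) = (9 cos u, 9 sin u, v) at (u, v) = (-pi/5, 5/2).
K = 0

Coefficients of the first fundamental form: E = 81, F = 0, G = 1.
Coefficients of the second fundamental form: L = -9, M = 0, N = 0.
Assemble K = (LN − M²)/(EG − F²) = 0. At (u, v) = (-pi/5, 5/2): K = 0.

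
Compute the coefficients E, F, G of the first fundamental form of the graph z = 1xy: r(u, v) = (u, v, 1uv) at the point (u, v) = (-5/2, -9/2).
E = 85/4;  F = 45/4;  G = 29/4

Partials: r_u = (1, 0, v), r_v = (0, 1, u). As functions of (u, v):
  E = r_u · r_u = v^2 + 1,
  F = r_u · r_v = u*v,
  G = r_v · r_v = u^2 + 1.
Evaluating at (u, v) = (-5/2, -9/2): E = 85/4, F = 45/4, G = 29/4.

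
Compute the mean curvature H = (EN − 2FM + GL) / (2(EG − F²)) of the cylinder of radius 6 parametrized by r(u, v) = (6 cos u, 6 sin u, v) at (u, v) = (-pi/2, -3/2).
H = -1/12

With E = 36, F = 0, G = 1, L = -6, M = 0, N = 0, assemble
  H = (EN − 2FM + GL) / (2(EG − F²)) = -1/12.
At (u, v) = (-pi/2, -3/2): H = -1/12.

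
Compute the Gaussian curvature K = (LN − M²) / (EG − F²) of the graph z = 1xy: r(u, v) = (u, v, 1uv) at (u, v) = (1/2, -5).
K = -16/11025

Coefficients of the first fundamental form: E = v^2 + 1, F = u*v, G = u^2 + 1.
Coefficients of the second fundamental form: L = 0, M = 1/sqrt(u^2 + v^2 + 1), N = 0.
Assemble K = (LN − M²)/(EG − F²) = 1/((u^2*v^2 - (u^2 + 1)*(v^2 + 1))*(u^2 + v^2 + 1)). At (u, v) = (1/2, -5): K = -16/11025.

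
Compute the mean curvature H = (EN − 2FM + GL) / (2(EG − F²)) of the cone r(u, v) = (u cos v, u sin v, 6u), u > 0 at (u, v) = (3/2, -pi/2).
H = 2*sqrt(37)/37

With E = 37, F = 0, G = u^2, L = 0, M = 0, N = 6*sqrt(37)*u^2/(37*Abs(u)), assemble
  H = (EN − 2FM + GL) / (2(EG − F²)) = 3*sqrt(37)/(37*Abs(u)).
At (u, v) = (3/2, -pi/2): H = 2*sqrt(37)/37.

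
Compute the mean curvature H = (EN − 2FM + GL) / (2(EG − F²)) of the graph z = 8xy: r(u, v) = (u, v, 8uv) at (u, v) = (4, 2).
H = -4096*sqrt(1281)/1640961

With E = 64*v^2 + 1, F = 64*u*v, G = 64*u^2 + 1, L = 0, M = 8/sqrt(64*u^2 + 64*v^2 + 1), N = 0, assemble
  H = (EN − 2FM + GL) / (2(EG − F²)) = -512*u*v/(64*u^2 + 64*v^2 + 1)^(3/2).
At (u, v) = (4, 2): H = -4096*sqrt(1281)/1640961.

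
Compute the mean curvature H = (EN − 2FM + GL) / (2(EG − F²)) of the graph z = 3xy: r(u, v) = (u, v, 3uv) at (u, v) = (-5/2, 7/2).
H = 189*sqrt(670)/44890

With E = 9*v^2 + 1, F = 9*u*v, G = 9*u^2 + 1, L = 0, M = 3/sqrt(9*u^2 + 9*v^2 + 1), N = 0, assemble
  H = (EN − 2FM + GL) / (2(EG − F²)) = -27*u*v/(9*u^2 + 9*v^2 + 1)^(3/2).
At (u, v) = (-5/2, 7/2): H = 189*sqrt(670)/44890.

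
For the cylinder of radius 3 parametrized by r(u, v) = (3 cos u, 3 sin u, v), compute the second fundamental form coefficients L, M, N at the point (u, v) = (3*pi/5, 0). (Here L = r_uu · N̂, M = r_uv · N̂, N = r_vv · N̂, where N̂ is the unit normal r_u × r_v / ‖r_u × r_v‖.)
L = -3;  M = 0;  N = 0

Compute the unit normal N̂(u, v) = (cos(u), sin(u), 0), and the second partials r_uu, r_uv, r_vv. Take dot products:
  L(u, v) = r_uu · N̂ = -3,
  M(u, v) = r_uv · N̂ = 0,
  N(u, v) = r_vv · N̂ = 0.
Evaluating at (u, v) = (3*pi/5, 0):
  L = -3, M = 0, N = 0.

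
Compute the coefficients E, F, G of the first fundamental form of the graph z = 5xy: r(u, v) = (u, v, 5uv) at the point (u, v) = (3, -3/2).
E = 229/4;  F = -225/2;  G = 226

Partials: r_u = (1, 0, 5*v), r_v = (0, 1, 5*u). As functions of (u, v):
  E = r_u · r_u = 25*v^2 + 1,
  F = r_u · r_v = 25*u*v,
  G = r_v · r_v = 25*u^2 + 1.
Evaluating at (u, v) = (3, -3/2): E = 229/4, F = -225/2, G = 226.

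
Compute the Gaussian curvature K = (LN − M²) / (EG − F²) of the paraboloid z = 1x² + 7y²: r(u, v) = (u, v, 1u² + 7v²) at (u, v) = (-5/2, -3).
K = 7/801025

Coefficients of the first fundamental form: E = 4*u^2 + 1, F = 28*u*v, G = 196*v^2 + 1.
Coefficients of the second fundamental form: L = 2/sqrt(4*u^2 + 196*v^2 + 1), M = 0, N = 14/sqrt(4*u^2 + 196*v^2 + 1).
Assemble K = (LN − M²)/(EG − F²) = 28/(16*u^4 + 1568*u^2*v^2 + 8*u^2 + 38416*v^4 + 392*v^2 + 1). At (u, v) = (-5/2, -3): K = 7/801025.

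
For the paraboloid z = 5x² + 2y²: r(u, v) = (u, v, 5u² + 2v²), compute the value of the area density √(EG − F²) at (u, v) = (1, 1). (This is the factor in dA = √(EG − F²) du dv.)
√(EG − F²)|_{(1, 1)} = 3*sqrt(13)

E = 100*u^2 + 1, F = 40*u*v, G = 16*v^2 + 1, so EG − F² = 100*u^2 + 16*v^2 + 1. Taking the positive square root: √(EG − F²) = sqrt(100*u^2 + 16*v^2 + 1). At (u, v) = (1, 1): 3*sqrt(13).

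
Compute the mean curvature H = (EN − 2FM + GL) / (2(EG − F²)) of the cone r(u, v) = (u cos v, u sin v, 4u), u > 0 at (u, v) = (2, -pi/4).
H = sqrt(17)/17

With E = 17, F = 0, G = u^2, L = 0, M = 0, N = 4*sqrt(17)*u^2/(17*Abs(u)), assemble
  H = (EN − 2FM + GL) / (2(EG − F²)) = 2*sqrt(17)/(17*Abs(u)).
At (u, v) = (2, -pi/4): H = sqrt(17)/17.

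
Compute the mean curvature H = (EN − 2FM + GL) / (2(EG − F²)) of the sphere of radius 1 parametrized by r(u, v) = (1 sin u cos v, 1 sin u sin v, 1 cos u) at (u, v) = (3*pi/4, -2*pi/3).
H = -1

With E = 1, F = 0, G = sin(u)^2, L = -sin(u)/Abs(sin(u)), M = 0, N = -sin(u)^3/Abs(sin(u)), assemble
  H = (EN − 2FM + GL) / (2(EG − F²)) = -sin(u)/Abs(sin(u)).
At (u, v) = (3*pi/4, -2*pi/3): H = -1.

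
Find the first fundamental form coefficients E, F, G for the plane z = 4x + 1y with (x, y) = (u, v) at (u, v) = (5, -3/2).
E = 17;  F = 4;  G = 2

Partials: r_u = (1, 0, 4), r_v = (0, 1, 1). As functions of (u, v):
  E = r_u · r_u = 17,
  F = r_u · r_v = 4,
  G = r_v · r_v = 2.
Evaluating at (u, v) = (5, -3/2): E = 17, F = 4, G = 2.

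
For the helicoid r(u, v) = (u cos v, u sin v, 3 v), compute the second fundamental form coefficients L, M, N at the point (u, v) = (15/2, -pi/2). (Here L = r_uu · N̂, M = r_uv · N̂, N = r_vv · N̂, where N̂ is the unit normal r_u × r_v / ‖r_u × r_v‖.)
L = 0;  M = -2*sqrt(29)/29;  N = 0

Compute the unit normal N̂(u, v) = (3*sin(v)/sqrt(u^2 + 9), -3*cos(v)/sqrt(u^2 + 9), u/sqrt(u^2 + 9)), and the second partials r_uu, r_uv, r_vv. Take dot products:
  L(u, v) = r_uu · N̂ = 0,
  M(u, v) = r_uv · N̂ = -3/sqrt(u^2 + 9),
  N(u, v) = r_vv · N̂ = 0.
Evaluating at (u, v) = (15/2, -pi/2):
  L = 0, M = -2*sqrt(29)/29, N = 0.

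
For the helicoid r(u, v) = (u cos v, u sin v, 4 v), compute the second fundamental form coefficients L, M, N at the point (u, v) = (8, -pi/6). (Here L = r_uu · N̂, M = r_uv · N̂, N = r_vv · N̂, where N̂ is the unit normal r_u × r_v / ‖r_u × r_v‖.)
L = 0;  M = -sqrt(5)/5;  N = 0

Compute the unit normal N̂(u, v) = (4*sin(v)/sqrt(u^2 + 16), -4*cos(v)/sqrt(u^2 + 16), u/sqrt(u^2 + 16)), and the second partials r_uu, r_uv, r_vv. Take dot products:
  L(u, v) = r_uu · N̂ = 0,
  M(u, v) = r_uv · N̂ = -4/sqrt(u^2 + 16),
  N(u, v) = r_vv · N̂ = 0.
Evaluating at (u, v) = (8, -pi/6):
  L = 0, M = -sqrt(5)/5, N = 0.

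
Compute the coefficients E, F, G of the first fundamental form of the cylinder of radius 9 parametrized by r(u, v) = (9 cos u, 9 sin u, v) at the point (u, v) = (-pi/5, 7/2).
E = 81;  F = 0;  G = 1

Partials: r_u = (-9*sin(u), 9*cos(u), 0), r_v = (0, 0, 1). As functions of (u, v):
  E = r_u · r_u = 81,
  F = r_u · r_v = 0,
  G = r_v · r_v = 1.
Evaluating at (u, v) = (-pi/5, 7/2): E = 81, F = 0, G = 1.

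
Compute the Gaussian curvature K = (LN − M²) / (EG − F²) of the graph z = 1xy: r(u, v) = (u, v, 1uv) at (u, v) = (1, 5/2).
K = -16/1089

Coefficients of the first fundamental form: E = v^2 + 1, F = u*v, G = u^2 + 1.
Coefficients of the second fundamental form: L = 0, M = 1/sqrt(u^2 + v^2 + 1), N = 0.
Assemble K = (LN − M²)/(EG − F²) = 1/((u^2*v^2 - (u^2 + 1)*(v^2 + 1))*(u^2 + v^2 + 1)). At (u, v) = (1, 5/2): K = -16/1089.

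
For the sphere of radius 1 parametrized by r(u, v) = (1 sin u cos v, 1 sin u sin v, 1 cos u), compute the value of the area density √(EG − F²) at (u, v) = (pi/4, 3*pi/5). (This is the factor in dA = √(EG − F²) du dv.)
√(EG − F²)|_{(pi/4, 3*pi/5)} = sqrt(2)/2

E = 1, F = 0, G = sin(u)^2, so EG − F² = sin(u)^2. Taking the positive square root: √(EG − F²) = Abs(sin(u)). At (u, v) = (pi/4, 3*pi/5): sqrt(2)/2.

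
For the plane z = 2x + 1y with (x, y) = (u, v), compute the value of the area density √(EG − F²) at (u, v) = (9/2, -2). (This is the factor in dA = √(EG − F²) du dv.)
√(EG − F²)|_{(9/2, -2)} = sqrt(6)

E = 5, F = 2, G = 2, so EG − F² = 6. Taking the positive square root: √(EG − F²) = sqrt(6). At (u, v) = (9/2, -2): sqrt(6).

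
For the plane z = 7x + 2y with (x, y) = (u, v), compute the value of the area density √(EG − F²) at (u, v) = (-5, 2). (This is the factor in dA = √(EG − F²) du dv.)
√(EG − F²)|_{(-5, 2)} = 3*sqrt(6)

E = 50, F = 14, G = 5, so EG − F² = 54. Taking the positive square root: √(EG − F²) = 3*sqrt(6). At (u, v) = (-5, 2): 3*sqrt(6).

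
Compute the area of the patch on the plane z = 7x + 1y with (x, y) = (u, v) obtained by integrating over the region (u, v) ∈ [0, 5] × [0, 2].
Area = 10*sqrt(51)

Area = ∫∫ √(EG − F²) du dv with √(EG − F²) = sqrt(51). Integrating over [0, 5] × [0, 2] gives 10*sqrt(51).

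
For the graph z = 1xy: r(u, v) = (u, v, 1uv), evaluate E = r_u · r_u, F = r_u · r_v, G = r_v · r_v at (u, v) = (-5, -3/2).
E = 13/4;  F = 15/2;  G = 26

Partials: r_u = (1, 0, v), r_v = (0, 1, u). As functions of (u, v):
  E = r_u · r_u = v^2 + 1,
  F = r_u · r_v = u*v,
  G = r_v · r_v = u^2 + 1.
Evaluating at (u, v) = (-5, -3/2): E = 13/4, F = 15/2, G = 26.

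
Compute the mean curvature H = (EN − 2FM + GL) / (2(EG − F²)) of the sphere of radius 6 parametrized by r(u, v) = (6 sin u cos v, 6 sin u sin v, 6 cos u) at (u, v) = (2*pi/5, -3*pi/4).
H = -1/6

With E = 36, F = 0, G = 36*sin(u)^2, L = -6*sin(u)/Abs(sin(u)), M = 0, N = -6*sin(u)^3/Abs(sin(u)), assemble
  H = (EN − 2FM + GL) / (2(EG − F²)) = -sin(u)/(6*Abs(sin(u))).
At (u, v) = (2*pi/5, -3*pi/4): H = -1/6.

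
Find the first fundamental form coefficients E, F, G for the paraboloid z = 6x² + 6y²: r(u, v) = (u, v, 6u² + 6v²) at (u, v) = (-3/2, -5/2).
E = 325;  F = 540;  G = 901

Partials: r_u = (1, 0, 12*u), r_v = (0, 1, 12*v). As functions of (u, v):
  E = r_u · r_u = 144*u^2 + 1,
  F = r_u · r_v = 144*u*v,
  G = r_v · r_v = 144*v^2 + 1.
Evaluating at (u, v) = (-3/2, -5/2): E = 325, F = 540, G = 901.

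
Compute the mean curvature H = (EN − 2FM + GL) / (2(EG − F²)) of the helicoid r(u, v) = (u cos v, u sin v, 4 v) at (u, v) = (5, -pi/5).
H = 0

With E = 1, F = 0, G = u^2 + 16, L = 0, M = -4/sqrt(u^2 + 16), N = 0, assemble
  H = (EN − 2FM + GL) / (2(EG − F²)) = 0.
At (u, v) = (5, -pi/5): H = 0.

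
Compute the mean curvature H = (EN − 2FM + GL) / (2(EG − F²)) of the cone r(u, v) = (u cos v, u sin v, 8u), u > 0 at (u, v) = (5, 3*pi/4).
H = 4*sqrt(65)/325

With E = 65, F = 0, G = u^2, L = 0, M = 0, N = 8*sqrt(65)*u^2/(65*Abs(u)), assemble
  H = (EN − 2FM + GL) / (2(EG − F²)) = 4*sqrt(65)/(65*Abs(u)).
At (u, v) = (5, 3*pi/4): H = 4*sqrt(65)/325.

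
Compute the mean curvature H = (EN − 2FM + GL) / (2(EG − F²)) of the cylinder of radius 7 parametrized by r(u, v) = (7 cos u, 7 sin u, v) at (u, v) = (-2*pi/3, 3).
H = -1/14

With E = 49, F = 0, G = 1, L = -7, M = 0, N = 0, assemble
  H = (EN − 2FM + GL) / (2(EG − F²)) = -1/14.
At (u, v) = (-2*pi/3, 3): H = -1/14.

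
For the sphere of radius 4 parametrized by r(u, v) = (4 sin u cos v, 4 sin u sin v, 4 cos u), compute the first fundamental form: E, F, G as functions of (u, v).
E = 16;  F = 0;  G = 16*sin(u)^2

Compute partials: r_u = (4*cos(u)*cos(v), 4*sin(v)*cos(u), -4*sin(u)), r_v = (-4*sin(u)*sin(v), 4*sin(u)*cos(v), 0). Then
  E = r_u · r_u = 16,
  F = r_u · r_v = 0,
  G = r_v · r_v = 16*sin(u)^2.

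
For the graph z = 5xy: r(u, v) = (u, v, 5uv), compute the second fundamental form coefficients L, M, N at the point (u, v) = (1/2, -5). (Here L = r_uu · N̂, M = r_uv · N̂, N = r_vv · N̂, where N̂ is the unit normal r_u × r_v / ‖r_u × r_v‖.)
L = 0;  M = 10*sqrt(281)/843;  N = 0

Compute the unit normal N̂(u, v) = (-5*v/sqrt(25*u^2 + 25*v^2 + 1), -5*u/sqrt(25*u^2 + 25*v^2 + 1), 1/sqrt(25*u^2 + 25*v^2 + 1)), and the second partials r_uu, r_uv, r_vv. Take dot products:
  L(u, v) = r_uu · N̂ = 0,
  M(u, v) = r_uv · N̂ = 5/sqrt(25*u^2 + 25*v^2 + 1),
  N(u, v) = r_vv · N̂ = 0.
Evaluating at (u, v) = (1/2, -5):
  L = 0, M = 10*sqrt(281)/843, N = 0.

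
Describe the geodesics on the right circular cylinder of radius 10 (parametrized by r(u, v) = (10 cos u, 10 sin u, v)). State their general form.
The cylinder is flat (K = 0) and locally isometric to the plane via the development (u, v) ↦ (10 u, v). Geodesics are the pre-images of straight lines: circles (v constant), vertical lines (u constant), and helices (v = c · u + d) for constants c, d.

A right cylinder has E = 10², F = 0, G = 1, so EG − F² = 10², and L = −10, M = N = 0, giving K = (LN − M²)/(EG − F²) = 0 everywhere. A flat surface is locally isometric to the Euclidean plane via the map (u, v) ↦ (10 u, v). Straight lines in the (x̃, ỹ) plane pull back to: (a) horizontal circles (v = const), (b) vertical generators (u = const), and (c) helices (10 u tan θ = v, i.e. v = c · u + d).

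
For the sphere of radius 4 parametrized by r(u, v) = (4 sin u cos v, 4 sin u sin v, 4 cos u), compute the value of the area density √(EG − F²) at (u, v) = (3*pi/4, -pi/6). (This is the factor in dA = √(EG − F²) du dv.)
√(EG − F²)|_{(3*pi/4, -pi/6)} = 8*sqrt(2)

E = 16, F = 0, G = 16*sin(u)^2, so EG − F² = 256*sin(u)^2. Taking the positive square root: √(EG − F²) = 16*Abs(sin(u)). At (u, v) = (3*pi/4, -pi/6): 8*sqrt(2).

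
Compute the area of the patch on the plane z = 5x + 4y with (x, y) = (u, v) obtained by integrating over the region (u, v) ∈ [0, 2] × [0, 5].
Area = 10*sqrt(42)

Area = ∫∫ √(EG − F²) du dv with √(EG − F²) = sqrt(42). Integrating over [0, 2] × [0, 5] gives 10*sqrt(42).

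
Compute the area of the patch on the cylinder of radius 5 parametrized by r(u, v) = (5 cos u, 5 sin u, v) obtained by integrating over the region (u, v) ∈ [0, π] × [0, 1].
Area = 5*pi

Area = ∫∫ √(EG − F²) du dv with √(EG − F²) = 5. Integrating over [0, π] × [0, 1] gives 5*pi.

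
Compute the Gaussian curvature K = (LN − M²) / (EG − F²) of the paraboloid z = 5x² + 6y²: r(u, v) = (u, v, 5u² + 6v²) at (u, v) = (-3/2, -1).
K = 6/6845

Coefficients of the first fundamental form: E = 100*u^2 + 1, F = 120*u*v, G = 144*v^2 + 1.
Coefficients of the second fundamental form: L = 10/sqrt(100*u^2 + 144*v^2 + 1), M = 0, N = 12/sqrt(100*u^2 + 144*v^2 + 1).
Assemble K = (LN − M²)/(EG − F²) = 120/(10000*u^4 + 28800*u^2*v^2 + 200*u^2 + 20736*v^4 + 288*v^2 + 1). At (u, v) = (-3/2, -1): K = 6/6845.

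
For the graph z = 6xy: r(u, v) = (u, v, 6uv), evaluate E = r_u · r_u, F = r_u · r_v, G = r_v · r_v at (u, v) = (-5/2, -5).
E = 901;  F = 450;  G = 226

Partials: r_u = (1, 0, 6*v), r_v = (0, 1, 6*u). As functions of (u, v):
  E = r_u · r_u = 36*v^2 + 1,
  F = r_u · r_v = 36*u*v,
  G = r_v · r_v = 36*u^2 + 1.
Evaluating at (u, v) = (-5/2, -5): E = 901, F = 450, G = 226.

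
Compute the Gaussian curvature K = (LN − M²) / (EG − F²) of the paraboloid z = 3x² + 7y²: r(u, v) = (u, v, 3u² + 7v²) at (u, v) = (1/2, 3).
K = 21/786769

Coefficients of the first fundamental form: E = 36*u^2 + 1, F = 84*u*v, G = 196*v^2 + 1.
Coefficients of the second fundamental form: L = 6/sqrt(36*u^2 + 196*v^2 + 1), M = 0, N = 14/sqrt(36*u^2 + 196*v^2 + 1).
Assemble K = (LN − M²)/(EG − F²) = 84/(1296*u^4 + 14112*u^2*v^2 + 72*u^2 + 38416*v^4 + 392*v^2 + 1). At (u, v) = (1/2, 3): K = 21/786769.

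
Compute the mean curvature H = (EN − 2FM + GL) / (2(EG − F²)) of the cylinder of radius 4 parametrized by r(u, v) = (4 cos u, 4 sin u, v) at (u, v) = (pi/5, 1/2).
H = -1/8

With E = 16, F = 0, G = 1, L = -4, M = 0, N = 0, assemble
  H = (EN − 2FM + GL) / (2(EG − F²)) = -1/8.
At (u, v) = (pi/5, 1/2): H = -1/8.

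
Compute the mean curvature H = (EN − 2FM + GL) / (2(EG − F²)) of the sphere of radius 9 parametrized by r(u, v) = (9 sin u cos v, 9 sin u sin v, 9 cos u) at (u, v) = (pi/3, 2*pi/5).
H = -1/9

With E = 81, F = 0, G = 81*sin(u)^2, L = -9*sin(u)/Abs(sin(u)), M = 0, N = -9*sin(u)^3/Abs(sin(u)), assemble
  H = (EN − 2FM + GL) / (2(EG − F²)) = -sin(u)/(9*Abs(sin(u))).
At (u, v) = (pi/3, 2*pi/5): H = -1/9.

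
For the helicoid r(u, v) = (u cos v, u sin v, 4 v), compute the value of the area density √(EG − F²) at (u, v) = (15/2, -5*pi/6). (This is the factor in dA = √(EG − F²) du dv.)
√(EG − F²)|_{(15/2, -5*pi/6)} = 17/2

E = 1, F = 0, G = u^2 + 16, so EG − F² = u^2 + 16. Taking the positive square root: √(EG − F²) = sqrt(u^2 + 16). At (u, v) = (15/2, -5*pi/6): 17/2.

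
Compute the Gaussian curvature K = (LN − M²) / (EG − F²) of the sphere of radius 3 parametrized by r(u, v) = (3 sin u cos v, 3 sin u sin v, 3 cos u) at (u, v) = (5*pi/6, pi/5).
K = 1/9

Coefficients of the first fundamental form: E = 9, F = 0, G = 9*sin(u)^2.
Coefficients of the second fundamental form: L = -3*sin(u)/Abs(sin(u)), M = 0, N = -3*sin(u)^3/Abs(sin(u)).
Assemble K = (LN − M²)/(EG − F²) = 1/9. At (u, v) = (5*pi/6, pi/5): K = 1/9.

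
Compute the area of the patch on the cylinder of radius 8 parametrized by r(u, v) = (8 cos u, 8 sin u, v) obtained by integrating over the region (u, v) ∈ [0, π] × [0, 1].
Area = 8*pi

Area = ∫∫ √(EG − F²) du dv with √(EG − F²) = 8. Integrating over [0, π] × [0, 1] gives 8*pi.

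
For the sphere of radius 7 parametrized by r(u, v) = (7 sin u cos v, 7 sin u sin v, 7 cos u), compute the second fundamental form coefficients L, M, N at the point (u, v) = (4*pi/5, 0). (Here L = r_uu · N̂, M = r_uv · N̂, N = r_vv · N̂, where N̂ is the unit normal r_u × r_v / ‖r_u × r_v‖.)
L = -7;  M = 0;  N = -35/8 + 7*sqrt(5)/8

Compute the unit normal N̂(u, v) = (sin(u)^2*cos(v)/Abs(sin(u)), sin(u)^2*sin(v)/Abs(sin(u)), sin(2*u)/(2*Abs(sin(u)))), and the second partials r_uu, r_uv, r_vv. Take dot products:
  L(u, v) = r_uu · N̂ = -7*sin(u)/Abs(sin(u)),
  M(u, v) = r_uv · N̂ = 0,
  N(u, v) = r_vv · N̂ = -7*sin(u)^3/Abs(sin(u)).
Evaluating at (u, v) = (4*pi/5, 0):
  L = -7, M = 0, N = -35/8 + 7*sqrt(5)/8.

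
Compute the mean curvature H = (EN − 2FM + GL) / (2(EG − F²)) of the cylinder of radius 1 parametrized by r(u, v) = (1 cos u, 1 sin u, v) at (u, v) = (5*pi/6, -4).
H = -1/2

With E = 1, F = 0, G = 1, L = -1, M = 0, N = 0, assemble
  H = (EN − 2FM + GL) / (2(EG − F²)) = -1/2.
At (u, v) = (5*pi/6, -4): H = -1/2.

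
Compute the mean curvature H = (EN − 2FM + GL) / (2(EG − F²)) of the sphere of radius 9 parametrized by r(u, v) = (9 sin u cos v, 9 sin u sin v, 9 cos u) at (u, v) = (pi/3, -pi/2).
H = -1/9

With E = 81, F = 0, G = 81*sin(u)^2, L = -9*sin(u)/Abs(sin(u)), M = 0, N = -9*sin(u)^3/Abs(sin(u)), assemble
  H = (EN − 2FM + GL) / (2(EG − F²)) = -sin(u)/(9*Abs(sin(u))).
At (u, v) = (pi/3, -pi/2): H = -1/9.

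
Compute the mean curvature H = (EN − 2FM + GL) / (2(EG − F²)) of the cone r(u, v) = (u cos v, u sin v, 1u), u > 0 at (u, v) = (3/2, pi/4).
H = sqrt(2)/6

With E = 2, F = 0, G = u^2, L = 0, M = 0, N = sqrt(2)*u^2/(2*Abs(u)), assemble
  H = (EN − 2FM + GL) / (2(EG − F²)) = sqrt(2)/(4*Abs(u)).
At (u, v) = (3/2, pi/4): H = sqrt(2)/6.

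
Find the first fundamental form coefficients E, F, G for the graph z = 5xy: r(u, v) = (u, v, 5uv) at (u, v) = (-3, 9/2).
E = 2029/4;  F = -675/2;  G = 226

Partials: r_u = (1, 0, 5*v), r_v = (0, 1, 5*u). As functions of (u, v):
  E = r_u · r_u = 25*v^2 + 1,
  F = r_u · r_v = 25*u*v,
  G = r_v · r_v = 25*u^2 + 1.
Evaluating at (u, v) = (-3, 9/2): E = 2029/4, F = -675/2, G = 226.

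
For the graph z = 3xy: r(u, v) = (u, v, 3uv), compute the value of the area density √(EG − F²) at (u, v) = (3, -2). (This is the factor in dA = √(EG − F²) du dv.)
√(EG − F²)|_{(3, -2)} = sqrt(118)

E = 9*v^2 + 1, F = 9*u*v, G = 9*u^2 + 1, so EG − F² = 9*u^2 + 9*v^2 + 1. Taking the positive square root: √(EG − F²) = sqrt(9*u^2 + 9*v^2 + 1). At (u, v) = (3, -2): sqrt(118).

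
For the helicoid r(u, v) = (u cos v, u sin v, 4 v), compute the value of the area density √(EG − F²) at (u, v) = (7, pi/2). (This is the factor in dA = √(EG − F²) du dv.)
√(EG − F²)|_{(7, pi/2)} = sqrt(65)

E = 1, F = 0, G = u^2 + 16, so EG − F² = u^2 + 16. Taking the positive square root: √(EG − F²) = sqrt(u^2 + 16). At (u, v) = (7, pi/2): sqrt(65).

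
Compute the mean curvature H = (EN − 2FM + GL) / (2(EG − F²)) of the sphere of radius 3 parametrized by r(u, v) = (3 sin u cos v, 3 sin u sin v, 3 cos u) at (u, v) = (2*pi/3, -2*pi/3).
H = -1/3

With E = 9, F = 0, G = 9*sin(u)^2, L = -3*sin(u)/Abs(sin(u)), M = 0, N = -3*sin(u)^3/Abs(sin(u)), assemble
  H = (EN − 2FM + GL) / (2(EG − F²)) = -sin(u)/(3*Abs(sin(u))).
At (u, v) = (2*pi/3, -2*pi/3): H = -1/3.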